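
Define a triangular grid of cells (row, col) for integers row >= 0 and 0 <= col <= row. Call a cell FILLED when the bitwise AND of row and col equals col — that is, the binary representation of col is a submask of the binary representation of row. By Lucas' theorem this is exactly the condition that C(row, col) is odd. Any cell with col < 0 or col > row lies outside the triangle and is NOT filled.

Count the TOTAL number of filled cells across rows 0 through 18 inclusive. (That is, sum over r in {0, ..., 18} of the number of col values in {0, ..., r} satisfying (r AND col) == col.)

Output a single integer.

Answer: 91

Derivation:
r0=0 pc0: +1 =1
r1=1 pc1: +2 =3
r2=10 pc1: +2 =5
r3=11 pc2: +4 =9
r4=100 pc1: +2 =11
r5=101 pc2: +4 =15
r6=110 pc2: +4 =19
r7=111 pc3: +8 =27
r8=1000 pc1: +2 =29
r9=1001 pc2: +4 =33
r10=1010 pc2: +4 =37
r11=1011 pc3: +8 =45
r12=1100 pc2: +4 =49
r13=1101 pc3: +8 =57
r14=1110 pc3: +8 =65
r15=1111 pc4: +16 =81
r16=10000 pc1: +2 =83
r17=10001 pc2: +4 =87
r18=10010 pc2: +4 =91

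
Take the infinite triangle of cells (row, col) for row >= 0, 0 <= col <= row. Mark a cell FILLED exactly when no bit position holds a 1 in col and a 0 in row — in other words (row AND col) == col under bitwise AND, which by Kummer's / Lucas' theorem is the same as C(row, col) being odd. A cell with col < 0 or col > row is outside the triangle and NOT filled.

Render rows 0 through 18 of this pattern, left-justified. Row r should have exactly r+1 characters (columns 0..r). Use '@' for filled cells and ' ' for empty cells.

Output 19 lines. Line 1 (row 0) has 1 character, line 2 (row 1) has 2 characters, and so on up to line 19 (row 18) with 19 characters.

r0=0: @
r1=1: @@
r2=10: @ @
r3=11: @@@@
r4=100: @   @
r5=101: @@  @@
r6=110: @ @ @ @
r7=111: @@@@@@@@
r8=1000: @       @
r9=1001: @@      @@
r10=1010: @ @     @ @
r11=1011: @@@@    @@@@
r12=1100: @   @   @   @
r13=1101: @@  @@  @@  @@
r14=1110: @ @ @ @ @ @ @ @
r15=1111: @@@@@@@@@@@@@@@@
r16=10000: @               @
r17=10001: @@              @@
r18=10010: @ @             @ @

Answer: @
@@
@ @
@@@@
@   @
@@  @@
@ @ @ @
@@@@@@@@
@       @
@@      @@
@ @     @ @
@@@@    @@@@
@   @   @   @
@@  @@  @@  @@
@ @ @ @ @ @ @ @
@@@@@@@@@@@@@@@@
@               @
@@              @@
@ @             @ @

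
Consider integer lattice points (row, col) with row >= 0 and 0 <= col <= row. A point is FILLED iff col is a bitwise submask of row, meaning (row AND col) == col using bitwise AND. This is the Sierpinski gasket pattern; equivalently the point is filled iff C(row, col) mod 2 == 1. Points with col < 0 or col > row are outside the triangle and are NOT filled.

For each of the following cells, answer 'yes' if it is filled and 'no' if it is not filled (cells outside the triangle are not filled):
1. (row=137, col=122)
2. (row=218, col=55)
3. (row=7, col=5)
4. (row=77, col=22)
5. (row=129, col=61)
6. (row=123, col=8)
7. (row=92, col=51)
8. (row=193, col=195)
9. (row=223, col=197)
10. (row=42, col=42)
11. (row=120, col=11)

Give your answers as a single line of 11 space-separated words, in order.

(137,122): row=0b10001001, col=0b1111010, row AND col = 0b1000 = 8; 8 != 122 -> empty
(218,55): row=0b11011010, col=0b110111, row AND col = 0b10010 = 18; 18 != 55 -> empty
(7,5): row=0b111, col=0b101, row AND col = 0b101 = 5; 5 == 5 -> filled
(77,22): row=0b1001101, col=0b10110, row AND col = 0b100 = 4; 4 != 22 -> empty
(129,61): row=0b10000001, col=0b111101, row AND col = 0b1 = 1; 1 != 61 -> empty
(123,8): row=0b1111011, col=0b1000, row AND col = 0b1000 = 8; 8 == 8 -> filled
(92,51): row=0b1011100, col=0b110011, row AND col = 0b10000 = 16; 16 != 51 -> empty
(193,195): col outside [0, 193] -> not filled
(223,197): row=0b11011111, col=0b11000101, row AND col = 0b11000101 = 197; 197 == 197 -> filled
(42,42): row=0b101010, col=0b101010, row AND col = 0b101010 = 42; 42 == 42 -> filled
(120,11): row=0b1111000, col=0b1011, row AND col = 0b1000 = 8; 8 != 11 -> empty

Answer: no no yes no no yes no no yes yes no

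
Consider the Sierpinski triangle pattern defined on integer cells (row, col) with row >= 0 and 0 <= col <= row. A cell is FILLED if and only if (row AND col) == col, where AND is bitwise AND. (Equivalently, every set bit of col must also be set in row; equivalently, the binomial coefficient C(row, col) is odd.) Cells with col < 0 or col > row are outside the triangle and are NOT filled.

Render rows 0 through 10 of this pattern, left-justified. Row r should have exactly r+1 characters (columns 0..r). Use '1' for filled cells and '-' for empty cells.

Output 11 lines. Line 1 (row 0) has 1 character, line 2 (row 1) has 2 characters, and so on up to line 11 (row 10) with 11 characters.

Answer: 1
11
1-1
1111
1---1
11--11
1-1-1-1
11111111
1-------1
11------11
1-1-----1-1

Derivation:
r0=0: 1
r1=1: 11
r2=10: 1-1
r3=11: 1111
r4=100: 1---1
r5=101: 11--11
r6=110: 1-1-1-1
r7=111: 11111111
r8=1000: 1-------1
r9=1001: 11------11
r10=1010: 1-1-----1-1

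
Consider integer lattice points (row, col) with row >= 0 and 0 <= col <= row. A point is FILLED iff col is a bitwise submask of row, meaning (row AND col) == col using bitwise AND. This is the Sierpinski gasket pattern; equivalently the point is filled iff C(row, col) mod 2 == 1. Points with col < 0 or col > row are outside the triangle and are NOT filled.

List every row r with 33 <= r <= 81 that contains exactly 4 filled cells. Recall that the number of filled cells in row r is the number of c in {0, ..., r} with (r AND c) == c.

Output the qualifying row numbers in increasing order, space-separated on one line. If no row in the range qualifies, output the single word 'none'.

Answer: 33 34 36 40 48 65 66 68 72 80

Derivation:
Row r has 2^popcount(r) filled cells, so we need popcount(r) = log2(4) = 2.
Scan r = 33..81 and keep those with exactly 2 one-bits:
r=33=100001 popcount=2 -> KEEP
r=34=100010 popcount=2 -> KEEP
r=35=100011 popcount=3 -> skip
r=36=100100 popcount=2 -> KEEP
r=37=100101 popcount=3 -> skip
r=38=100110 popcount=3 -> skip
r=39=100111 popcount=4 -> skip
r=40=101000 popcount=2 -> KEEP
r=41=101001 popcount=3 -> skip
r=42=101010 popcount=3 -> skip
r=43=101011 popcount=4 -> skip
r=44=101100 popcount=3 -> skip
r=45=101101 popcount=4 -> skip
r=46=101110 popcount=4 -> skip
r=47=101111 popcount=5 -> skip
r=48=110000 popcount=2 -> KEEP
r=49=110001 popcount=3 -> skip
r=50=110010 popcount=3 -> skip
r=51=110011 popcount=4 -> skip
r=52=110100 popcount=3 -> skip
r=53=110101 popcount=4 -> skip
r=54=110110 popcount=4 -> skip
r=55=110111 popcount=5 -> skip
r=56=111000 popcount=3 -> skip
r=57=111001 popcount=4 -> skip
r=58=111010 popcount=4 -> skip
r=59=111011 popcount=5 -> skip
r=60=111100 popcount=4 -> skip
r=61=111101 popcount=5 -> skip
r=62=111110 popcount=5 -> skip
r=63=111111 popcount=6 -> skip
r=64=1000000 popcount=1 -> skip
r=65=1000001 popcount=2 -> KEEP
r=66=1000010 popcount=2 -> KEEP
r=67=1000011 popcount=3 -> skip
r=68=1000100 popcount=2 -> KEEP
r=69=1000101 popcount=3 -> skip
r=70=1000110 popcount=3 -> skip
r=71=1000111 popcount=4 -> skip
r=72=1001000 popcount=2 -> KEEP
r=73=1001001 popcount=3 -> skip
r=74=1001010 popcount=3 -> skip
r=75=1001011 popcount=4 -> skip
r=76=1001100 popcount=3 -> skip
r=77=1001101 popcount=4 -> skip
r=78=1001110 popcount=4 -> skip
r=79=1001111 popcount=5 -> skip
r=80=1010000 popcount=2 -> KEEP
r=81=1010001 popcount=3 -> skip
Kept rows: 33 34 36 40 48 65 66 68 72 80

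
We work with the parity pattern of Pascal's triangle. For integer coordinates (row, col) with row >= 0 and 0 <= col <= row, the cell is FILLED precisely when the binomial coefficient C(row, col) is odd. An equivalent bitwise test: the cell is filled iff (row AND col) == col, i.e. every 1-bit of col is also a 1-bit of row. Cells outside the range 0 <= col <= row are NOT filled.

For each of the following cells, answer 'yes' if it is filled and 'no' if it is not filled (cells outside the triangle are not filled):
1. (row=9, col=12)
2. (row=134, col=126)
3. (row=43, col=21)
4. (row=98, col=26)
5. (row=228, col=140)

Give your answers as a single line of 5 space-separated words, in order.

(9,12): col outside [0, 9] -> not filled
(134,126): row=0b10000110, col=0b1111110, row AND col = 0b110 = 6; 6 != 126 -> empty
(43,21): row=0b101011, col=0b10101, row AND col = 0b1 = 1; 1 != 21 -> empty
(98,26): row=0b1100010, col=0b11010, row AND col = 0b10 = 2; 2 != 26 -> empty
(228,140): row=0b11100100, col=0b10001100, row AND col = 0b10000100 = 132; 132 != 140 -> empty

Answer: no no no no no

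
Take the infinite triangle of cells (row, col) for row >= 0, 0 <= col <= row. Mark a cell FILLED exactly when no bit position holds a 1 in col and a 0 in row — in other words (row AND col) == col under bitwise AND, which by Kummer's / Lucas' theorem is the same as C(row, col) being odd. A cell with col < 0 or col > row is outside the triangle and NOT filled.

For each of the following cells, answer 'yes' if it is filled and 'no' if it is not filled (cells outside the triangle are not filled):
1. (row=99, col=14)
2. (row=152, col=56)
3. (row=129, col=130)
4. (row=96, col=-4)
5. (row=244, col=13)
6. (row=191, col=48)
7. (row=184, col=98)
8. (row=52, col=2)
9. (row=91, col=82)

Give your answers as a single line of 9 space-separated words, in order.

Answer: no no no no no yes no no yes

Derivation:
(99,14): row=0b1100011, col=0b1110, row AND col = 0b10 = 2; 2 != 14 -> empty
(152,56): row=0b10011000, col=0b111000, row AND col = 0b11000 = 24; 24 != 56 -> empty
(129,130): col outside [0, 129] -> not filled
(96,-4): col outside [0, 96] -> not filled
(244,13): row=0b11110100, col=0b1101, row AND col = 0b100 = 4; 4 != 13 -> empty
(191,48): row=0b10111111, col=0b110000, row AND col = 0b110000 = 48; 48 == 48 -> filled
(184,98): row=0b10111000, col=0b1100010, row AND col = 0b100000 = 32; 32 != 98 -> empty
(52,2): row=0b110100, col=0b10, row AND col = 0b0 = 0; 0 != 2 -> empty
(91,82): row=0b1011011, col=0b1010010, row AND col = 0b1010010 = 82; 82 == 82 -> filled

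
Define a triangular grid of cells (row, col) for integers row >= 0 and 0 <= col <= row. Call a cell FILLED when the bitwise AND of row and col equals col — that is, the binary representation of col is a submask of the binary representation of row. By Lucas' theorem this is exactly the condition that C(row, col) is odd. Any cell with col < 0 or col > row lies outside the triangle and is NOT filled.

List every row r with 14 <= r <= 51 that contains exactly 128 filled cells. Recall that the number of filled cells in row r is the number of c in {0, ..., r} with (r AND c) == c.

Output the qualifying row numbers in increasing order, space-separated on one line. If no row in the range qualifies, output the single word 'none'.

Row r has 2^popcount(r) filled cells, so we need popcount(r) = log2(128) = 7.
Scan r = 14..51 and keep those with exactly 7 one-bits:
r=14=1110 popcount=3 -> skip
r=15=1111 popcount=4 -> skip
r=16=10000 popcount=1 -> skip
r=17=10001 popcount=2 -> skip
r=18=10010 popcount=2 -> skip
r=19=10011 popcount=3 -> skip
r=20=10100 popcount=2 -> skip
r=21=10101 popcount=3 -> skip
r=22=10110 popcount=3 -> skip
r=23=10111 popcount=4 -> skip
r=24=11000 popcount=2 -> skip
r=25=11001 popcount=3 -> skip
r=26=11010 popcount=3 -> skip
r=27=11011 popcount=4 -> skip
r=28=11100 popcount=3 -> skip
r=29=11101 popcount=4 -> skip
r=30=11110 popcount=4 -> skip
r=31=11111 popcount=5 -> skip
r=32=100000 popcount=1 -> skip
r=33=100001 popcount=2 -> skip
r=34=100010 popcount=2 -> skip
r=35=100011 popcount=3 -> skip
r=36=100100 popcount=2 -> skip
r=37=100101 popcount=3 -> skip
r=38=100110 popcount=3 -> skip
r=39=100111 popcount=4 -> skip
r=40=101000 popcount=2 -> skip
r=41=101001 popcount=3 -> skip
r=42=101010 popcount=3 -> skip
r=43=101011 popcount=4 -> skip
r=44=101100 popcount=3 -> skip
r=45=101101 popcount=4 -> skip
r=46=101110 popcount=4 -> skip
r=47=101111 popcount=5 -> skip
r=48=110000 popcount=2 -> skip
r=49=110001 popcount=3 -> skip
r=50=110010 popcount=3 -> skip
r=51=110011 popcount=4 -> skip
Kept rows: none

Answer: none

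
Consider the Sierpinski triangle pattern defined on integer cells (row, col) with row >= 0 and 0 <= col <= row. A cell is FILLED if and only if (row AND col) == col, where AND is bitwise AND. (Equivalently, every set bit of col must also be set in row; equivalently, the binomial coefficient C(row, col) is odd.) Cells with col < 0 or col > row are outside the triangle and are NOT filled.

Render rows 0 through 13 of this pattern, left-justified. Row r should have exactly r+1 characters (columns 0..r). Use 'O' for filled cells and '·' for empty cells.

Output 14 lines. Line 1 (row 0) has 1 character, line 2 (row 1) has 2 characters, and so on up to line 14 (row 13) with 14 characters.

Answer: O
OO
O·O
OOOO
O···O
OO··OO
O·O·O·O
OOOOOOOO
O·······O
OO······OO
O·O·····O·O
OOOO····OOOO
O···O···O···O
OO··OO··OO··OO

Derivation:
r0=0: O
r1=1: OO
r2=10: O·O
r3=11: OOOO
r4=100: O···O
r5=101: OO··OO
r6=110: O·O·O·O
r7=111: OOOOOOOO
r8=1000: O·······O
r9=1001: OO······OO
r10=1010: O·O·····O·O
r11=1011: OOOO····OOOO
r12=1100: O···O···O···O
r13=1101: OO··OO··OO··OO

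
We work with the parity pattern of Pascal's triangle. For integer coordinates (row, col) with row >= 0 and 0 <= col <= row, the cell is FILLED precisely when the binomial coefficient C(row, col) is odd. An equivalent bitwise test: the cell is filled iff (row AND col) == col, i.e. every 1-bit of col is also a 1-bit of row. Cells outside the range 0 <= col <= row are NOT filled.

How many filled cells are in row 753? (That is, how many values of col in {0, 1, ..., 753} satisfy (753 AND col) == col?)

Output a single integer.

753 in binary = 1011110001
popcount(753) = number of 1-bits in 1011110001 = 6
A col c satisfies (753 AND c) == c iff every set bit of c is also set in 753; each of the 6 set bits of 753 can independently be on or off in c.
count = 2^6 = 64

Answer: 64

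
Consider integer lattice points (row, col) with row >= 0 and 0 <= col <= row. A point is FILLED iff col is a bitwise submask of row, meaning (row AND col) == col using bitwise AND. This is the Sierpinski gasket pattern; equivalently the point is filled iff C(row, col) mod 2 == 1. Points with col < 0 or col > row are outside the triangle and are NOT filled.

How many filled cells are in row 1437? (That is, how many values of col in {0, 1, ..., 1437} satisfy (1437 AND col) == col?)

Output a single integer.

1437 in binary = 10110011101
popcount(1437) = number of 1-bits in 10110011101 = 7
A col c satisfies (1437 AND c) == c iff every set bit of c is also set in 1437; each of the 7 set bits of 1437 can independently be on or off in c.
count = 2^7 = 128

Answer: 128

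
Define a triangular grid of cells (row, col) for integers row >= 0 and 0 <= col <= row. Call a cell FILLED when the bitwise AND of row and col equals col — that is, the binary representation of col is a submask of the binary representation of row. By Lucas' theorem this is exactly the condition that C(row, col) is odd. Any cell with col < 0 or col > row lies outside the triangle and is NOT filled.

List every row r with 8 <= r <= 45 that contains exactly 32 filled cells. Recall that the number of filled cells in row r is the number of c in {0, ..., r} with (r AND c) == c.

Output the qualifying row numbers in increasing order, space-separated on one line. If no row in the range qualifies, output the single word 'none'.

Answer: 31

Derivation:
Row r has 2^popcount(r) filled cells, so we need popcount(r) = log2(32) = 5.
Scan r = 8..45 and keep those with exactly 5 one-bits:
r=8=1000 popcount=1 -> skip
r=9=1001 popcount=2 -> skip
r=10=1010 popcount=2 -> skip
r=11=1011 popcount=3 -> skip
r=12=1100 popcount=2 -> skip
r=13=1101 popcount=3 -> skip
r=14=1110 popcount=3 -> skip
r=15=1111 popcount=4 -> skip
r=16=10000 popcount=1 -> skip
r=17=10001 popcount=2 -> skip
r=18=10010 popcount=2 -> skip
r=19=10011 popcount=3 -> skip
r=20=10100 popcount=2 -> skip
r=21=10101 popcount=3 -> skip
r=22=10110 popcount=3 -> skip
r=23=10111 popcount=4 -> skip
r=24=11000 popcount=2 -> skip
r=25=11001 popcount=3 -> skip
r=26=11010 popcount=3 -> skip
r=27=11011 popcount=4 -> skip
r=28=11100 popcount=3 -> skip
r=29=11101 popcount=4 -> skip
r=30=11110 popcount=4 -> skip
r=31=11111 popcount=5 -> KEEP
r=32=100000 popcount=1 -> skip
r=33=100001 popcount=2 -> skip
r=34=100010 popcount=2 -> skip
r=35=100011 popcount=3 -> skip
r=36=100100 popcount=2 -> skip
r=37=100101 popcount=3 -> skip
r=38=100110 popcount=3 -> skip
r=39=100111 popcount=4 -> skip
r=40=101000 popcount=2 -> skip
r=41=101001 popcount=3 -> skip
r=42=101010 popcount=3 -> skip
r=43=101011 popcount=4 -> skip
r=44=101100 popcount=3 -> skip
r=45=101101 popcount=4 -> skip
Kept rows: 31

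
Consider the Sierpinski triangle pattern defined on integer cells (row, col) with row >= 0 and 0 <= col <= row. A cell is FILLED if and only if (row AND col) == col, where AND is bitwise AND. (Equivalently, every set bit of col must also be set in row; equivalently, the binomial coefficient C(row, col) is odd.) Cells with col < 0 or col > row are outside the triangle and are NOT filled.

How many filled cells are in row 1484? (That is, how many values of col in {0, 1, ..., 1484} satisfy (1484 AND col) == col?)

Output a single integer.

1484 in binary = 10111001100
popcount(1484) = number of 1-bits in 10111001100 = 6
A col c satisfies (1484 AND c) == c iff every set bit of c is also set in 1484; each of the 6 set bits of 1484 can independently be on or off in c.
count = 2^6 = 64

Answer: 64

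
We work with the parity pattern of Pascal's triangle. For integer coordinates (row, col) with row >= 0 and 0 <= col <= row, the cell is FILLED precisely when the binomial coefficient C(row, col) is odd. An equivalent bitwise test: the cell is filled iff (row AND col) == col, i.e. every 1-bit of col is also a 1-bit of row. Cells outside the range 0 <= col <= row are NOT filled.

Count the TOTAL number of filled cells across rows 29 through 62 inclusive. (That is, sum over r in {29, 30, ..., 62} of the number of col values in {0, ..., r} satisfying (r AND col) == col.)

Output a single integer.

r29=11101 pc4: +16 =16
r30=11110 pc4: +16 =32
r31=11111 pc5: +32 =64
r32=100000 pc1: +2 =66
r33=100001 pc2: +4 =70
r34=100010 pc2: +4 =74
r35=100011 pc3: +8 =82
r36=100100 pc2: +4 =86
r37=100101 pc3: +8 =94
r38=100110 pc3: +8 =102
r39=100111 pc4: +16 =118
r40=101000 pc2: +4 =122
r41=101001 pc3: +8 =130
r42=101010 pc3: +8 =138
r43=101011 pc4: +16 =154
r44=101100 pc3: +8 =162
r45=101101 pc4: +16 =178
r46=101110 pc4: +16 =194
r47=101111 pc5: +32 =226
r48=110000 pc2: +4 =230
r49=110001 pc3: +8 =238
r50=110010 pc3: +8 =246
r51=110011 pc4: +16 =262
r52=110100 pc3: +8 =270
r53=110101 pc4: +16 =286
r54=110110 pc4: +16 =302
r55=110111 pc5: +32 =334
r56=111000 pc3: +8 =342
r57=111001 pc4: +16 =358
r58=111010 pc4: +16 =374
r59=111011 pc5: +32 =406
r60=111100 pc4: +16 =422
r61=111101 pc5: +32 =454
r62=111110 pc5: +32 =486

Answer: 486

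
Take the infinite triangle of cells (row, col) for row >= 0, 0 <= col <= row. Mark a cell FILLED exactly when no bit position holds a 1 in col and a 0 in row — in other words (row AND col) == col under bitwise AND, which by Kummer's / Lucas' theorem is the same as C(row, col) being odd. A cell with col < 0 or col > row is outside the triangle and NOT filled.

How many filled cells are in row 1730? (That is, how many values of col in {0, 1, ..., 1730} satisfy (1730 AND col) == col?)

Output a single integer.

Answer: 32

Derivation:
1730 in binary = 11011000010
popcount(1730) = number of 1-bits in 11011000010 = 5
A col c satisfies (1730 AND c) == c iff every set bit of c is also set in 1730; each of the 5 set bits of 1730 can independently be on or off in c.
count = 2^5 = 32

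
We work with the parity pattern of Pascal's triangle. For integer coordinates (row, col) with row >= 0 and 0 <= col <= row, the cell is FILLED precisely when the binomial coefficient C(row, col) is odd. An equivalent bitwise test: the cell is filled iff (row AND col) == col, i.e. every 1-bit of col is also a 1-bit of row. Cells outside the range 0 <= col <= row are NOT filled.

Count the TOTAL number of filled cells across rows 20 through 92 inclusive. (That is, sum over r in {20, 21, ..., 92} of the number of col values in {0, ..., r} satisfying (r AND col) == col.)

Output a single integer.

r20=10100 pc2: +4 =4
r21=10101 pc3: +8 =12
r22=10110 pc3: +8 =20
r23=10111 pc4: +16 =36
r24=11000 pc2: +4 =40
r25=11001 pc3: +8 =48
r26=11010 pc3: +8 =56
r27=11011 pc4: +16 =72
r28=11100 pc3: +8 =80
r29=11101 pc4: +16 =96
r30=11110 pc4: +16 =112
r31=11111 pc5: +32 =144
r32=100000 pc1: +2 =146
r33=100001 pc2: +4 =150
r34=100010 pc2: +4 =154
r35=100011 pc3: +8 =162
r36=100100 pc2: +4 =166
r37=100101 pc3: +8 =174
r38=100110 pc3: +8 =182
r39=100111 pc4: +16 =198
r40=101000 pc2: +4 =202
r41=101001 pc3: +8 =210
r42=101010 pc3: +8 =218
r43=101011 pc4: +16 =234
r44=101100 pc3: +8 =242
r45=101101 pc4: +16 =258
r46=101110 pc4: +16 =274
r47=101111 pc5: +32 =306
r48=110000 pc2: +4 =310
r49=110001 pc3: +8 =318
r50=110010 pc3: +8 =326
r51=110011 pc4: +16 =342
r52=110100 pc3: +8 =350
r53=110101 pc4: +16 =366
r54=110110 pc4: +16 =382
r55=110111 pc5: +32 =414
r56=111000 pc3: +8 =422
r57=111001 pc4: +16 =438
r58=111010 pc4: +16 =454
r59=111011 pc5: +32 =486
r60=111100 pc4: +16 =502
r61=111101 pc5: +32 =534
r62=111110 pc5: +32 =566
r63=111111 pc6: +64 =630
r64=1000000 pc1: +2 =632
r65=1000001 pc2: +4 =636
r66=1000010 pc2: +4 =640
r67=1000011 pc3: +8 =648
r68=1000100 pc2: +4 =652
r69=1000101 pc3: +8 =660
r70=1000110 pc3: +8 =668
r71=1000111 pc4: +16 =684
r72=1001000 pc2: +4 =688
r73=1001001 pc3: +8 =696
r74=1001010 pc3: +8 =704
r75=1001011 pc4: +16 =720
r76=1001100 pc3: +8 =728
r77=1001101 pc4: +16 =744
r78=1001110 pc4: +16 =760
r79=1001111 pc5: +32 =792
r80=1010000 pc2: +4 =796
r81=1010001 pc3: +8 =804
r82=1010010 pc3: +8 =812
r83=1010011 pc4: +16 =828
r84=1010100 pc3: +8 =836
r85=1010101 pc4: +16 =852
r86=1010110 pc4: +16 =868
r87=1010111 pc5: +32 =900
r88=1011000 pc3: +8 =908
r89=1011001 pc4: +16 =924
r90=1011010 pc4: +16 =940
r91=1011011 pc5: +32 =972
r92=1011100 pc4: +16 =988

Answer: 988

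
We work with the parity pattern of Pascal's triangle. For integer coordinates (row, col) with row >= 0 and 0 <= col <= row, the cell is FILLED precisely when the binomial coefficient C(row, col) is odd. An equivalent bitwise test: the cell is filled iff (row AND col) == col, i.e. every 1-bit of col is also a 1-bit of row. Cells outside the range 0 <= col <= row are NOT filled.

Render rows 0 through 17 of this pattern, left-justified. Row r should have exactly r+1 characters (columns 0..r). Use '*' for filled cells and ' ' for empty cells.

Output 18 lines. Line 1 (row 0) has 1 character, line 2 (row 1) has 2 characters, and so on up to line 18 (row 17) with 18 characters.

Answer: *
**
* *
****
*   *
**  **
* * * *
********
*       *
**      **
* *     * *
****    ****
*   *   *   *
**  **  **  **
* * * * * * * *
****************
*               *
**              **

Derivation:
r0=0: *
r1=1: **
r2=10: * *
r3=11: ****
r4=100: *   *
r5=101: **  **
r6=110: * * * *
r7=111: ********
r8=1000: *       *
r9=1001: **      **
r10=1010: * *     * *
r11=1011: ****    ****
r12=1100: *   *   *   *
r13=1101: **  **  **  **
r14=1110: * * * * * * * *
r15=1111: ****************
r16=10000: *               *
r17=10001: **              **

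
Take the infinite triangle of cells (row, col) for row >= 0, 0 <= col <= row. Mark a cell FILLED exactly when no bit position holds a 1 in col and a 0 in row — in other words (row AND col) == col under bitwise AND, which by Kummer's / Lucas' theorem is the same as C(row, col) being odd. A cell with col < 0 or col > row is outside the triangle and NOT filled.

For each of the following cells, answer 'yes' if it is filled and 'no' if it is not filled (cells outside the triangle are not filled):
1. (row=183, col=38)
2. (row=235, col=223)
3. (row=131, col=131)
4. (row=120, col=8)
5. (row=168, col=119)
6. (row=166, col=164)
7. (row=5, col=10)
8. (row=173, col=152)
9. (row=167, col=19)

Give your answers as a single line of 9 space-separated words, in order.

(183,38): row=0b10110111, col=0b100110, row AND col = 0b100110 = 38; 38 == 38 -> filled
(235,223): row=0b11101011, col=0b11011111, row AND col = 0b11001011 = 203; 203 != 223 -> empty
(131,131): row=0b10000011, col=0b10000011, row AND col = 0b10000011 = 131; 131 == 131 -> filled
(120,8): row=0b1111000, col=0b1000, row AND col = 0b1000 = 8; 8 == 8 -> filled
(168,119): row=0b10101000, col=0b1110111, row AND col = 0b100000 = 32; 32 != 119 -> empty
(166,164): row=0b10100110, col=0b10100100, row AND col = 0b10100100 = 164; 164 == 164 -> filled
(5,10): col outside [0, 5] -> not filled
(173,152): row=0b10101101, col=0b10011000, row AND col = 0b10001000 = 136; 136 != 152 -> empty
(167,19): row=0b10100111, col=0b10011, row AND col = 0b11 = 3; 3 != 19 -> empty

Answer: yes no yes yes no yes no no no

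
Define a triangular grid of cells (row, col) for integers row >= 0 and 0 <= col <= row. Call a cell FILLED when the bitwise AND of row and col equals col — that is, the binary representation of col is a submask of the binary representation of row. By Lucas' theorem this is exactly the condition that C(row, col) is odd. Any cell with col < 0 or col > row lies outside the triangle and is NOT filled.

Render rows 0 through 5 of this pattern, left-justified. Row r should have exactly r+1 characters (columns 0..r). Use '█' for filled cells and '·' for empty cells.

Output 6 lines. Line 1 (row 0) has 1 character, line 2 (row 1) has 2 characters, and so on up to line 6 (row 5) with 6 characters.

r0=0: █
r1=1: ██
r2=10: █·█
r3=11: ████
r4=100: █···█
r5=101: ██··██

Answer: █
██
█·█
████
█···█
██··██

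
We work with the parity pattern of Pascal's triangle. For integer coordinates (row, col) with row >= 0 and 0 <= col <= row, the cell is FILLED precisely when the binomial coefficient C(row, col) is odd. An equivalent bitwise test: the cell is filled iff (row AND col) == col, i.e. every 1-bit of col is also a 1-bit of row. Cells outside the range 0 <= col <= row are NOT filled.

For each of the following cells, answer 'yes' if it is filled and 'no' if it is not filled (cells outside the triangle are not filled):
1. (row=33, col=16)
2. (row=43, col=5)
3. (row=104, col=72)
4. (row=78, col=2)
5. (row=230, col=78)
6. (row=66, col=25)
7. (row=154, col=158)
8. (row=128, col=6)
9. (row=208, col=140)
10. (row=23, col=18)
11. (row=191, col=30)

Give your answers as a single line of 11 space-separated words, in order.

(33,16): row=0b100001, col=0b10000, row AND col = 0b0 = 0; 0 != 16 -> empty
(43,5): row=0b101011, col=0b101, row AND col = 0b1 = 1; 1 != 5 -> empty
(104,72): row=0b1101000, col=0b1001000, row AND col = 0b1001000 = 72; 72 == 72 -> filled
(78,2): row=0b1001110, col=0b10, row AND col = 0b10 = 2; 2 == 2 -> filled
(230,78): row=0b11100110, col=0b1001110, row AND col = 0b1000110 = 70; 70 != 78 -> empty
(66,25): row=0b1000010, col=0b11001, row AND col = 0b0 = 0; 0 != 25 -> empty
(154,158): col outside [0, 154] -> not filled
(128,6): row=0b10000000, col=0b110, row AND col = 0b0 = 0; 0 != 6 -> empty
(208,140): row=0b11010000, col=0b10001100, row AND col = 0b10000000 = 128; 128 != 140 -> empty
(23,18): row=0b10111, col=0b10010, row AND col = 0b10010 = 18; 18 == 18 -> filled
(191,30): row=0b10111111, col=0b11110, row AND col = 0b11110 = 30; 30 == 30 -> filled

Answer: no no yes yes no no no no no yes yes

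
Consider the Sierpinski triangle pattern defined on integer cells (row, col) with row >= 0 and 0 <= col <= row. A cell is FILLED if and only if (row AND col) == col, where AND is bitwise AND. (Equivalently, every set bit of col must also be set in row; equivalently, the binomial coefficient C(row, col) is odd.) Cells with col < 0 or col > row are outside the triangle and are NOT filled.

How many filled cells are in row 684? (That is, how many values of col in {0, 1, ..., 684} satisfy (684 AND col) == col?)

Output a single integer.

684 in binary = 1010101100
popcount(684) = number of 1-bits in 1010101100 = 5
A col c satisfies (684 AND c) == c iff every set bit of c is also set in 684; each of the 5 set bits of 684 can independently be on or off in c.
count = 2^5 = 32

Answer: 32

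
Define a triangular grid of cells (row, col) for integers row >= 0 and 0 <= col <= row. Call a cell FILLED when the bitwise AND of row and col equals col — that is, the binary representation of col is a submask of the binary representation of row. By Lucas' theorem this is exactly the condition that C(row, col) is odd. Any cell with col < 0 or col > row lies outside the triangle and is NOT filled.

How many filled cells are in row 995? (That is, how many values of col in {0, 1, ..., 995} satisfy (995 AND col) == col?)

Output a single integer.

995 in binary = 1111100011
popcount(995) = number of 1-bits in 1111100011 = 7
A col c satisfies (995 AND c) == c iff every set bit of c is also set in 995; each of the 7 set bits of 995 can independently be on or off in c.
count = 2^7 = 128

Answer: 128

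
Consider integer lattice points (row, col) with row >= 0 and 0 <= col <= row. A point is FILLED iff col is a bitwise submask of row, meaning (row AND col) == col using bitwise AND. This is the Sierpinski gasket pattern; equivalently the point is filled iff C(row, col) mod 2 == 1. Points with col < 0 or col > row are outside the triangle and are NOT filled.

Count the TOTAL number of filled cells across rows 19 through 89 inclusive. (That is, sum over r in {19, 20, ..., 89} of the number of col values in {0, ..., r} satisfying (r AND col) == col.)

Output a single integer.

r19=10011 pc3: +8 =8
r20=10100 pc2: +4 =12
r21=10101 pc3: +8 =20
r22=10110 pc3: +8 =28
r23=10111 pc4: +16 =44
r24=11000 pc2: +4 =48
r25=11001 pc3: +8 =56
r26=11010 pc3: +8 =64
r27=11011 pc4: +16 =80
r28=11100 pc3: +8 =88
r29=11101 pc4: +16 =104
r30=11110 pc4: +16 =120
r31=11111 pc5: +32 =152
r32=100000 pc1: +2 =154
r33=100001 pc2: +4 =158
r34=100010 pc2: +4 =162
r35=100011 pc3: +8 =170
r36=100100 pc2: +4 =174
r37=100101 pc3: +8 =182
r38=100110 pc3: +8 =190
r39=100111 pc4: +16 =206
r40=101000 pc2: +4 =210
r41=101001 pc3: +8 =218
r42=101010 pc3: +8 =226
r43=101011 pc4: +16 =242
r44=101100 pc3: +8 =250
r45=101101 pc4: +16 =266
r46=101110 pc4: +16 =282
r47=101111 pc5: +32 =314
r48=110000 pc2: +4 =318
r49=110001 pc3: +8 =326
r50=110010 pc3: +8 =334
r51=110011 pc4: +16 =350
r52=110100 pc3: +8 =358
r53=110101 pc4: +16 =374
r54=110110 pc4: +16 =390
r55=110111 pc5: +32 =422
r56=111000 pc3: +8 =430
r57=111001 pc4: +16 =446
r58=111010 pc4: +16 =462
r59=111011 pc5: +32 =494
r60=111100 pc4: +16 =510
r61=111101 pc5: +32 =542
r62=111110 pc5: +32 =574
r63=111111 pc6: +64 =638
r64=1000000 pc1: +2 =640
r65=1000001 pc2: +4 =644
r66=1000010 pc2: +4 =648
r67=1000011 pc3: +8 =656
r68=1000100 pc2: +4 =660
r69=1000101 pc3: +8 =668
r70=1000110 pc3: +8 =676
r71=1000111 pc4: +16 =692
r72=1001000 pc2: +4 =696
r73=1001001 pc3: +8 =704
r74=1001010 pc3: +8 =712
r75=1001011 pc4: +16 =728
r76=1001100 pc3: +8 =736
r77=1001101 pc4: +16 =752
r78=1001110 pc4: +16 =768
r79=1001111 pc5: +32 =800
r80=1010000 pc2: +4 =804
r81=1010001 pc3: +8 =812
r82=1010010 pc3: +8 =820
r83=1010011 pc4: +16 =836
r84=1010100 pc3: +8 =844
r85=1010101 pc4: +16 =860
r86=1010110 pc4: +16 =876
r87=1010111 pc5: +32 =908
r88=1011000 pc3: +8 =916
r89=1011001 pc4: +16 =932

Answer: 932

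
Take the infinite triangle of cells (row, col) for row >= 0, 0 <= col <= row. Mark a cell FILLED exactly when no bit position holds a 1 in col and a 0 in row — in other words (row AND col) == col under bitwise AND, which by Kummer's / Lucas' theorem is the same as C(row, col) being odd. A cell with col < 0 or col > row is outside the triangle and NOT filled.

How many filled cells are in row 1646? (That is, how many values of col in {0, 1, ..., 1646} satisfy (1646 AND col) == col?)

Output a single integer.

Answer: 128

Derivation:
1646 in binary = 11001101110
popcount(1646) = number of 1-bits in 11001101110 = 7
A col c satisfies (1646 AND c) == c iff every set bit of c is also set in 1646; each of the 7 set bits of 1646 can independently be on or off in c.
count = 2^7 = 128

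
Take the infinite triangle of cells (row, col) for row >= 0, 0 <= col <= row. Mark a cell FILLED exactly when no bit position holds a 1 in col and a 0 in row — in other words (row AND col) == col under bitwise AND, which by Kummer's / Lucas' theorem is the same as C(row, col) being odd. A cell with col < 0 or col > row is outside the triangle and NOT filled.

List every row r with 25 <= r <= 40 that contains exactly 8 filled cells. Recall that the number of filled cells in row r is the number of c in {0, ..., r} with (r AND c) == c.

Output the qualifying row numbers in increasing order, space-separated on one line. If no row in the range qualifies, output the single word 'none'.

Row r has 2^popcount(r) filled cells, so we need popcount(r) = log2(8) = 3.
Scan r = 25..40 and keep those with exactly 3 one-bits:
r=25=11001 popcount=3 -> KEEP
r=26=11010 popcount=3 -> KEEP
r=27=11011 popcount=4 -> skip
r=28=11100 popcount=3 -> KEEP
r=29=11101 popcount=4 -> skip
r=30=11110 popcount=4 -> skip
r=31=11111 popcount=5 -> skip
r=32=100000 popcount=1 -> skip
r=33=100001 popcount=2 -> skip
r=34=100010 popcount=2 -> skip
r=35=100011 popcount=3 -> KEEP
r=36=100100 popcount=2 -> skip
r=37=100101 popcount=3 -> KEEP
r=38=100110 popcount=3 -> KEEP
r=39=100111 popcount=4 -> skip
r=40=101000 popcount=2 -> skip
Kept rows: 25 26 28 35 37 38

Answer: 25 26 28 35 37 38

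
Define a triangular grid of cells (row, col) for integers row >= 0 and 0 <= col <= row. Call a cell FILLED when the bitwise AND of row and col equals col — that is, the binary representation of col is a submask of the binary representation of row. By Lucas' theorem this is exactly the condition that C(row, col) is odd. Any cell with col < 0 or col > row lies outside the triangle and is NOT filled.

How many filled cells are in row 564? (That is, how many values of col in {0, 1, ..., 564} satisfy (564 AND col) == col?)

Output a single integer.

Answer: 16

Derivation:
564 in binary = 1000110100
popcount(564) = number of 1-bits in 1000110100 = 4
A col c satisfies (564 AND c) == c iff every set bit of c is also set in 564; each of the 4 set bits of 564 can independently be on or off in c.
count = 2^4 = 16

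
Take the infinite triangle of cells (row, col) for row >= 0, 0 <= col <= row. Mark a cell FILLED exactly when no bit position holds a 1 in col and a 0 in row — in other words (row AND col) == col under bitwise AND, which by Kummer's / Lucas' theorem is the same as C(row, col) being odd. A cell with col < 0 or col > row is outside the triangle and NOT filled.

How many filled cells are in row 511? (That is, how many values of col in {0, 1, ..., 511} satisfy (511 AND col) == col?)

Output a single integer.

511 in binary = 111111111
popcount(511) = number of 1-bits in 111111111 = 9
A col c satisfies (511 AND c) == c iff every set bit of c is also set in 511; each of the 9 set bits of 511 can independently be on or off in c.
count = 2^9 = 512

Answer: 512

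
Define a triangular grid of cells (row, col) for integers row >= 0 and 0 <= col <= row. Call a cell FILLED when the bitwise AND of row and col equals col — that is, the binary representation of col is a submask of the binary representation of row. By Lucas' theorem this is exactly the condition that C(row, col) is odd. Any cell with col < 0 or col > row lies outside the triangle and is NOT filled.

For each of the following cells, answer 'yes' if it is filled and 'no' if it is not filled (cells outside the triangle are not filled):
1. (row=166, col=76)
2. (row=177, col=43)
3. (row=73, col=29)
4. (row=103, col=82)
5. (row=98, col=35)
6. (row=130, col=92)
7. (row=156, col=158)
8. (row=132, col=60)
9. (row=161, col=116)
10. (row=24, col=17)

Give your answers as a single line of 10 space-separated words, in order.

Answer: no no no no no no no no no no

Derivation:
(166,76): row=0b10100110, col=0b1001100, row AND col = 0b100 = 4; 4 != 76 -> empty
(177,43): row=0b10110001, col=0b101011, row AND col = 0b100001 = 33; 33 != 43 -> empty
(73,29): row=0b1001001, col=0b11101, row AND col = 0b1001 = 9; 9 != 29 -> empty
(103,82): row=0b1100111, col=0b1010010, row AND col = 0b1000010 = 66; 66 != 82 -> empty
(98,35): row=0b1100010, col=0b100011, row AND col = 0b100010 = 34; 34 != 35 -> empty
(130,92): row=0b10000010, col=0b1011100, row AND col = 0b0 = 0; 0 != 92 -> empty
(156,158): col outside [0, 156] -> not filled
(132,60): row=0b10000100, col=0b111100, row AND col = 0b100 = 4; 4 != 60 -> empty
(161,116): row=0b10100001, col=0b1110100, row AND col = 0b100000 = 32; 32 != 116 -> empty
(24,17): row=0b11000, col=0b10001, row AND col = 0b10000 = 16; 16 != 17 -> empty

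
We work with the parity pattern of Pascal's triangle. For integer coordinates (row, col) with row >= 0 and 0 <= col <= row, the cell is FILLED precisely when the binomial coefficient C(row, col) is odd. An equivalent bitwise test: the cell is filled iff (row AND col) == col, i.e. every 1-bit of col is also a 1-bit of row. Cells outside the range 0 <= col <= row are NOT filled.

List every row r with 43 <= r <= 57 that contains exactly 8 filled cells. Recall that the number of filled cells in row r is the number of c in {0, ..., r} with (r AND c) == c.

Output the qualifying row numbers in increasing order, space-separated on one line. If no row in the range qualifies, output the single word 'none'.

Answer: 44 49 50 52 56

Derivation:
Row r has 2^popcount(r) filled cells, so we need popcount(r) = log2(8) = 3.
Scan r = 43..57 and keep those with exactly 3 one-bits:
r=43=101011 popcount=4 -> skip
r=44=101100 popcount=3 -> KEEP
r=45=101101 popcount=4 -> skip
r=46=101110 popcount=4 -> skip
r=47=101111 popcount=5 -> skip
r=48=110000 popcount=2 -> skip
r=49=110001 popcount=3 -> KEEP
r=50=110010 popcount=3 -> KEEP
r=51=110011 popcount=4 -> skip
r=52=110100 popcount=3 -> KEEP
r=53=110101 popcount=4 -> skip
r=54=110110 popcount=4 -> skip
r=55=110111 popcount=5 -> skip
r=56=111000 popcount=3 -> KEEP
r=57=111001 popcount=4 -> skip
Kept rows: 44 49 50 52 56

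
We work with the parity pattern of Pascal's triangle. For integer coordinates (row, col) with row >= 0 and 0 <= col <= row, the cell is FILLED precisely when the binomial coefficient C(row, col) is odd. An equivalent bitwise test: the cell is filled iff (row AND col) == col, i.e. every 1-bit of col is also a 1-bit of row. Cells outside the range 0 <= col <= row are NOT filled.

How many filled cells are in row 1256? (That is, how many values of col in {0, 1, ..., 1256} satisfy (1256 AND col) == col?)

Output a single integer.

Answer: 32

Derivation:
1256 in binary = 10011101000
popcount(1256) = number of 1-bits in 10011101000 = 5
A col c satisfies (1256 AND c) == c iff every set bit of c is also set in 1256; each of the 5 set bits of 1256 can independently be on or off in c.
count = 2^5 = 32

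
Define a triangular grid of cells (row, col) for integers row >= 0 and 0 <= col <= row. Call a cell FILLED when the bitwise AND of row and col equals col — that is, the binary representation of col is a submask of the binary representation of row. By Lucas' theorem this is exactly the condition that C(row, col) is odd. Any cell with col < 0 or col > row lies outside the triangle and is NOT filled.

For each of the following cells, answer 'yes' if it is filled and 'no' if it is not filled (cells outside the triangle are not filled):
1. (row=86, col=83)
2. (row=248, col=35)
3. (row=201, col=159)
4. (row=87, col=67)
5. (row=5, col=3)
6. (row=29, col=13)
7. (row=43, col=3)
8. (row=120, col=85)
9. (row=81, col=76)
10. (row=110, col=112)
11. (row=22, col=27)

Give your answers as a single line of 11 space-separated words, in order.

Answer: no no no yes no yes yes no no no no

Derivation:
(86,83): row=0b1010110, col=0b1010011, row AND col = 0b1010010 = 82; 82 != 83 -> empty
(248,35): row=0b11111000, col=0b100011, row AND col = 0b100000 = 32; 32 != 35 -> empty
(201,159): row=0b11001001, col=0b10011111, row AND col = 0b10001001 = 137; 137 != 159 -> empty
(87,67): row=0b1010111, col=0b1000011, row AND col = 0b1000011 = 67; 67 == 67 -> filled
(5,3): row=0b101, col=0b11, row AND col = 0b1 = 1; 1 != 3 -> empty
(29,13): row=0b11101, col=0b1101, row AND col = 0b1101 = 13; 13 == 13 -> filled
(43,3): row=0b101011, col=0b11, row AND col = 0b11 = 3; 3 == 3 -> filled
(120,85): row=0b1111000, col=0b1010101, row AND col = 0b1010000 = 80; 80 != 85 -> empty
(81,76): row=0b1010001, col=0b1001100, row AND col = 0b1000000 = 64; 64 != 76 -> empty
(110,112): col outside [0, 110] -> not filled
(22,27): col outside [0, 22] -> not filled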